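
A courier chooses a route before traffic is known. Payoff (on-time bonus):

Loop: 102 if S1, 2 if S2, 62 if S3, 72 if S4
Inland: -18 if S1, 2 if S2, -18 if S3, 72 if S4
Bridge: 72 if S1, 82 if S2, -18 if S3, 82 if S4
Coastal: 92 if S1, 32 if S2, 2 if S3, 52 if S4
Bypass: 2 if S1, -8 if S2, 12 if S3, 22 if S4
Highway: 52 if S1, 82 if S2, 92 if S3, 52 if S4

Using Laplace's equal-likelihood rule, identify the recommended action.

Highway

Row averages: Loop=59.5, Inland=9.5, Bridge=54.5, Coastal=44.5, Bypass=7, Highway=69.5
Highest average = 69.5 → Highway.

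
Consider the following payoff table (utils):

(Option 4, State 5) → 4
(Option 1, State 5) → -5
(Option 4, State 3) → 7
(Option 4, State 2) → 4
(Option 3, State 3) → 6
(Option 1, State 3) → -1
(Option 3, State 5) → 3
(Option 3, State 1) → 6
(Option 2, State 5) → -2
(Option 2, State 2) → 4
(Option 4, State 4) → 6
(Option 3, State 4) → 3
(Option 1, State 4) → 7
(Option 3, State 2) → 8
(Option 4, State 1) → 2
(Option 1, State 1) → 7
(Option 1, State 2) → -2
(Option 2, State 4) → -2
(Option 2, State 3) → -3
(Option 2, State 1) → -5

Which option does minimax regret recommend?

Column bests: State 1=7, State 2=8, State 3=7, State 4=7, State 5=4.
Option 1 regrets: 0, 10, 8, 0, 9 → max 10
Option 2 regrets: 12, 4, 10, 9, 6 → max 12
Option 3 regrets: 1, 0, 1, 4, 1 → max 4
Option 4 regrets: 5, 4, 0, 1, 0 → max 5
Smallest max regret = 4 → Option 3.

Option 3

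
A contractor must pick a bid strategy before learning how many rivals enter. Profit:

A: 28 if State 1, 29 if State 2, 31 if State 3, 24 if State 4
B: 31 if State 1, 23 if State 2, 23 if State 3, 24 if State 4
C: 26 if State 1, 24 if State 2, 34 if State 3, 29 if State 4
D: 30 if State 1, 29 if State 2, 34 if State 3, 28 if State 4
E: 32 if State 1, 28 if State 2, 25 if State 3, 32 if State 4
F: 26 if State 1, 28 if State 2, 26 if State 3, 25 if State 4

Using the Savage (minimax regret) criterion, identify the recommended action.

D

Column bests: State 1=32, State 2=29, State 3=34, State 4=32.
A regrets: 4, 0, 3, 8 → max 8
B regrets: 1, 6, 11, 8 → max 11
C regrets: 6, 5, 0, 3 → max 6
D regrets: 2, 0, 0, 4 → max 4
E regrets: 0, 1, 9, 0 → max 9
F regrets: 6, 1, 8, 7 → max 8
Smallest max regret = 4 → D.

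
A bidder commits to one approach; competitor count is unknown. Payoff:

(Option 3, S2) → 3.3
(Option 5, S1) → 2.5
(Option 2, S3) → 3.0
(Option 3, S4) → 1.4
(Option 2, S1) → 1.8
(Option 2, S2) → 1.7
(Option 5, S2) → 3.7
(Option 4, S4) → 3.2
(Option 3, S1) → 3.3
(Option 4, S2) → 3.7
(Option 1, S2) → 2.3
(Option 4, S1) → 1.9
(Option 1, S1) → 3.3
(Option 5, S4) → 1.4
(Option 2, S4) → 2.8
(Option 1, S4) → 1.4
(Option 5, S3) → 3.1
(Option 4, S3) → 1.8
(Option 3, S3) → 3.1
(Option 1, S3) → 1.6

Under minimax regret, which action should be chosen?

Column bests: S1=3.3, S2=3.7, S3=3.1, S4=3.2.
Option 1 regrets: 0.0, 1.4, 1.5, 1.8 → max 1.8
Option 2 regrets: 1.5, 2.0, 0.1, 0.4 → max 2.0
Option 3 regrets: 0.0, 0.4, 0.0, 1.8 → max 1.8
Option 4 regrets: 1.4, 0.0, 1.3, 0.0 → max 1.4
Option 5 regrets: 0.8, 0.0, 0.0, 1.8 → max 1.8
Smallest max regret = 1.4 → Option 4.

Option 4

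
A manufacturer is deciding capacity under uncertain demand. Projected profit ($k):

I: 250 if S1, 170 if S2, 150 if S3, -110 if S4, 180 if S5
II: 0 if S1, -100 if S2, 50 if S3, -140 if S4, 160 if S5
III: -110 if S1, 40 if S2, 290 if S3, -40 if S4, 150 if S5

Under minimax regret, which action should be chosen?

Column bests: S1=250, S2=170, S3=290, S4=-40, S5=180.
I regrets: 0, 0, 140, 70, 0 → max 140
II regrets: 250, 270, 240, 100, 20 → max 270
III regrets: 360, 130, 0, 0, 30 → max 360
Smallest max regret = 140 → I.

I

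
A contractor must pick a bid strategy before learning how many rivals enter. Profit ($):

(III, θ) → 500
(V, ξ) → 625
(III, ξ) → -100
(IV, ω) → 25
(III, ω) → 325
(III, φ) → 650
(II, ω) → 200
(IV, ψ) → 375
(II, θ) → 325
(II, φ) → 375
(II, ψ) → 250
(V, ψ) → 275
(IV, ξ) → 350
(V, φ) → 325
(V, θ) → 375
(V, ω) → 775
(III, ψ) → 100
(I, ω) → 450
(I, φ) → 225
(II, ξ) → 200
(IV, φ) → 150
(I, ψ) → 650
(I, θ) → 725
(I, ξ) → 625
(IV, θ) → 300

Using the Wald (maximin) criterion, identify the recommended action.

V

Row minima: I=225, II=200, III=-100, IV=25, V=275
Best worst-case = 275 → V.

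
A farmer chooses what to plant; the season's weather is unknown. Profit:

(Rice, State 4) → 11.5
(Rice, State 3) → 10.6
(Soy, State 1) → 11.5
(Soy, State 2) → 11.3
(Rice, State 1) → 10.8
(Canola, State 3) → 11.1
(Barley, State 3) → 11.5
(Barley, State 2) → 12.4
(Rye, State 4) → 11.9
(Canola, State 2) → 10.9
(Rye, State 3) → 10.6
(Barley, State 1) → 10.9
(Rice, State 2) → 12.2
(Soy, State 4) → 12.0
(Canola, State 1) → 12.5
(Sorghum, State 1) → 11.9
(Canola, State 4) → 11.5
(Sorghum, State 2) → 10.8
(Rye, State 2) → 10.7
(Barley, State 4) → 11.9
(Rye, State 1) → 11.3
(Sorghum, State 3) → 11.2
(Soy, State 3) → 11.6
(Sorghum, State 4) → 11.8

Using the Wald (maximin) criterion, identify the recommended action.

Row minima: Sorghum=10.8, Rye=10.6, Rice=10.6, Canola=10.9, Barley=10.9, Soy=11.3
Best worst-case = 11.3 → Soy.

Soy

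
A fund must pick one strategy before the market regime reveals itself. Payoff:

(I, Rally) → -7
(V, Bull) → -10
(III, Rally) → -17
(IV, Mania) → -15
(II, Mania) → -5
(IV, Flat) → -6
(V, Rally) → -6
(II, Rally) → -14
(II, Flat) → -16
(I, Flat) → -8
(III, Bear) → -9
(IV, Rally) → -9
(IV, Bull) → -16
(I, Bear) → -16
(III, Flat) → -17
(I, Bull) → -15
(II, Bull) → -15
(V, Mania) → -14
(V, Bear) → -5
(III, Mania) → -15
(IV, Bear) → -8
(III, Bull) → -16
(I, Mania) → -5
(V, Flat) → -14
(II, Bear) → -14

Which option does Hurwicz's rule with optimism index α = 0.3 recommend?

I: 0.3·(-5) + 0.7·(-16) = -12.7
II: 0.3·(-5) + 0.7·(-16) = -12.7
III: 0.3·(-9) + 0.7·(-17) = -14.6
IV: 0.3·(-6) + 0.7·(-16) = -13
V: 0.3·(-5) + 0.7·(-14) = -11.3
Highest Hurwicz score = -11.3 → V.

V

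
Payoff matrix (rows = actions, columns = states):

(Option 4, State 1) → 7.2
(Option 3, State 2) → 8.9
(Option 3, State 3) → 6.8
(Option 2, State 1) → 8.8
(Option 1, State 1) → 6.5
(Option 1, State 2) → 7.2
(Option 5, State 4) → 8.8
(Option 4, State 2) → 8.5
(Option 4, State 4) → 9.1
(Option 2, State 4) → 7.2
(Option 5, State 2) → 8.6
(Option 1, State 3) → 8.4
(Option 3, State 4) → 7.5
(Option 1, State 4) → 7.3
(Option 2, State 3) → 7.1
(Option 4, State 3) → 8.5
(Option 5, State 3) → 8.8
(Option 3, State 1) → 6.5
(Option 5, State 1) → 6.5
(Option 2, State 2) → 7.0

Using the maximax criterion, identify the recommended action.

Row maxima: Option 1=8.4, Option 2=8.8, Option 3=8.9, Option 4=9.1, Option 5=8.8
Best best-case = 9.1 → Option 4.

Option 4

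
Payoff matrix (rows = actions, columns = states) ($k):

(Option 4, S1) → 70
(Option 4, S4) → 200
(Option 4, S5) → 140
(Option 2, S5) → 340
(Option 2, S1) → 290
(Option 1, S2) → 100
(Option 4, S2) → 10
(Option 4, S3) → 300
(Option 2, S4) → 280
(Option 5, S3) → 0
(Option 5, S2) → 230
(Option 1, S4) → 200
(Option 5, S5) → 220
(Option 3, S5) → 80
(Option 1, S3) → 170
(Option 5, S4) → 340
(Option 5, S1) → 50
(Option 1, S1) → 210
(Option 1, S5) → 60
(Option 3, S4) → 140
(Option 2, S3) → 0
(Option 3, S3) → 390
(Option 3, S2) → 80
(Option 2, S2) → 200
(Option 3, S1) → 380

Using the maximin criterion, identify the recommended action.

Row minima: Option 1=60, Option 2=0, Option 3=80, Option 4=10, Option 5=0
Best worst-case = 80 → Option 3.

Option 3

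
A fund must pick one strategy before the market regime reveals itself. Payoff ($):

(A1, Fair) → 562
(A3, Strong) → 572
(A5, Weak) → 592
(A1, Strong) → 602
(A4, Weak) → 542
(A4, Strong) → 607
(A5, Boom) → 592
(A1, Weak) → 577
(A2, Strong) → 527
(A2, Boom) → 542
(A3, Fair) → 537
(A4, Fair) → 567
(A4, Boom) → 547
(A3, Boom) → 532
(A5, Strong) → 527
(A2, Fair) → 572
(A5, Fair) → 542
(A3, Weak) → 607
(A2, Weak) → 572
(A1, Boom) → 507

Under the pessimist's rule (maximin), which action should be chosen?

A4

Row minima: A1=507, A2=527, A3=532, A4=542, A5=527
Best worst-case = 542 → A4.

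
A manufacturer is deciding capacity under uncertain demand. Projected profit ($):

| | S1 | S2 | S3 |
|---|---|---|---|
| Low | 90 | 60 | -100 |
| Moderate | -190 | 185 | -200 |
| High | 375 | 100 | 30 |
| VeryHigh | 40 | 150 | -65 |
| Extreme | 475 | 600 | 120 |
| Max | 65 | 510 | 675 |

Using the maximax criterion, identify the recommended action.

Max

Row maxima: Low=90, Moderate=185, High=375, VeryHigh=150, Extreme=600, Max=675
Best best-case = 675 → Max.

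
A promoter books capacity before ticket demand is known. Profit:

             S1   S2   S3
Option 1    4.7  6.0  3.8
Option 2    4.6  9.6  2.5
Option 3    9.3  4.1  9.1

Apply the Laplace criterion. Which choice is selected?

Option 3

Row averages: Option 1=29/6, Option 2=167/30, Option 3=7.5
Highest average = 7.5 → Option 3.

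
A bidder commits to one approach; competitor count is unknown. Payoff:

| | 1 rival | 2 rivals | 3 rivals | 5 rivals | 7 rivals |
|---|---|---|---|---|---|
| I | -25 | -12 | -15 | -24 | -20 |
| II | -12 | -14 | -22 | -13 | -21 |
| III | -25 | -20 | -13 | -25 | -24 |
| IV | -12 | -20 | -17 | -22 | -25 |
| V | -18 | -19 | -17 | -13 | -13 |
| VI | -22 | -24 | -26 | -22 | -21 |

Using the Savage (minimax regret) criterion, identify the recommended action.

Column bests: 1 rival=-12, 2 rivals=-12, 3 rivals=-13, 5 rivals=-13, 7 rivals=-13.
I regrets: 13, 0, 2, 11, 7 → max 13
II regrets: 0, 2, 9, 0, 8 → max 9
III regrets: 13, 8, 0, 12, 11 → max 13
IV regrets: 0, 8, 4, 9, 12 → max 12
V regrets: 6, 7, 4, 0, 0 → max 7
VI regrets: 10, 12, 13, 9, 8 → max 13
Smallest max regret = 7 → V.

V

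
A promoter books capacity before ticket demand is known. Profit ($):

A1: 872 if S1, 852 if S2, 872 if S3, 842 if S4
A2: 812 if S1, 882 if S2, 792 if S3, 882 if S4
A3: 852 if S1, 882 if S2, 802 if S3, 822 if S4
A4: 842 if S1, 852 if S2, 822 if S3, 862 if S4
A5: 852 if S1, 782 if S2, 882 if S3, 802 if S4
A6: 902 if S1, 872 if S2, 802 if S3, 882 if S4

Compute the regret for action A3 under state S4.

60

Best payoff under S4 is 882.
Regret = 882 − 822 = 60.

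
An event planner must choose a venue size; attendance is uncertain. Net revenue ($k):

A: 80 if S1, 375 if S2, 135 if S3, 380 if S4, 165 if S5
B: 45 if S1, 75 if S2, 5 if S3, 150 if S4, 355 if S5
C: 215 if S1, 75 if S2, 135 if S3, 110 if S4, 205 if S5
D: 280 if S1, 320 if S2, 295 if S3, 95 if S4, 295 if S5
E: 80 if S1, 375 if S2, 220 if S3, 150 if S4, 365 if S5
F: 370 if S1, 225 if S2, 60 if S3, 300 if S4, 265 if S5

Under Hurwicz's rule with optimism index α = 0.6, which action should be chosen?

A: 0.6·380 + 0.4·80 = 260
B: 0.6·355 + 0.4·5 = 215
C: 0.6·215 + 0.4·75 = 159
D: 0.6·320 + 0.4·95 = 230
E: 0.6·375 + 0.4·80 = 257
F: 0.6·370 + 0.4·60 = 246
Highest Hurwicz score = 260 → A.

A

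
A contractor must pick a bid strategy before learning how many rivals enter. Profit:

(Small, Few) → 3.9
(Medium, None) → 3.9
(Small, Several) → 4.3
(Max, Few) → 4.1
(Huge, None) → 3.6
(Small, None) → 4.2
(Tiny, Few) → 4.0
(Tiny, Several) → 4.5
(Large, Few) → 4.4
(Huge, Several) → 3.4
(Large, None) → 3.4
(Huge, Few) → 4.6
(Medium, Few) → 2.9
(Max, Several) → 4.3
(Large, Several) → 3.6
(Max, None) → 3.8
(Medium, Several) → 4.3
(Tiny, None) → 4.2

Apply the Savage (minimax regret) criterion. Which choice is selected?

Max

Column bests: None=4.2, Few=4.6, Several=4.5.
Tiny regrets: 0.0, 0.6, 0.0 → max 0.6
Small regrets: 0.0, 0.7, 0.2 → max 0.7
Medium regrets: 0.3, 1.7, 0.2 → max 1.7
Large regrets: 0.8, 0.2, 0.9 → max 0.9
Huge regrets: 0.6, 0.0, 1.1 → max 1.1
Max regrets: 0.4, 0.5, 0.2 → max 0.5
Smallest max regret = 0.5 → Max.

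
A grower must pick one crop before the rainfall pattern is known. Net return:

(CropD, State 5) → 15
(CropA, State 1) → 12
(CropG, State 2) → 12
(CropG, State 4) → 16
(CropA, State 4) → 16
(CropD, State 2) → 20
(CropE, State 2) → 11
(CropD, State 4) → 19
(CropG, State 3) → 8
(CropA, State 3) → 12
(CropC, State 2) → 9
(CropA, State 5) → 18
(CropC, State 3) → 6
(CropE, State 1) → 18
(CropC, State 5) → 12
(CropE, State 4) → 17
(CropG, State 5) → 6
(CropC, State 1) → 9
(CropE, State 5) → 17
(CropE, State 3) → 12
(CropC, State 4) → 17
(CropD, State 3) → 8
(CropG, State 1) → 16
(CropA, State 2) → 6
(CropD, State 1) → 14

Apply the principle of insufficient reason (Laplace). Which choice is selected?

CropD

Row averages: CropA=12.8, CropE=15, CropD=15.2, CropG=11.6, CropC=10.6
Highest average = 15.2 → CropD.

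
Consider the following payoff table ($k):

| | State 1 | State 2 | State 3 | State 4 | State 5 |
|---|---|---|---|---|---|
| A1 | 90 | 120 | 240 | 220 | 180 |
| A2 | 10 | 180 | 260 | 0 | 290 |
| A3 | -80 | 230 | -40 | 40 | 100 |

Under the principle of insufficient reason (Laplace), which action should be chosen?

Row averages: A1=170, A2=148, A3=50
Highest average = 170 → A1.

A1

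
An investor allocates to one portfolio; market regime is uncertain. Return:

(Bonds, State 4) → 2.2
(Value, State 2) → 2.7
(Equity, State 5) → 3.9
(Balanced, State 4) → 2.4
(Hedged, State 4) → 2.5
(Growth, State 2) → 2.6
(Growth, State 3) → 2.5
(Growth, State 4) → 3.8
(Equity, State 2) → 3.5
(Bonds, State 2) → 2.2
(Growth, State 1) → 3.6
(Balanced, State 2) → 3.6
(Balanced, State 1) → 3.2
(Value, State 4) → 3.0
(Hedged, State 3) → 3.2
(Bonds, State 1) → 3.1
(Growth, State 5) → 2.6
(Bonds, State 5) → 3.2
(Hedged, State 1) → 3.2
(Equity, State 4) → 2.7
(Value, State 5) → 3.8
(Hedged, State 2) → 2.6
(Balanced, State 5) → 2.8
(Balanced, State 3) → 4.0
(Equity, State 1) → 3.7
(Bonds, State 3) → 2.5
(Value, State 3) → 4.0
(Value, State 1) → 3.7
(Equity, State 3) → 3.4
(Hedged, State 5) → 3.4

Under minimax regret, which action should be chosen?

Column bests: State 1=3.7, State 2=3.6, State 3=4.0, State 4=3.8, State 5=3.9.
Balanced regrets: 0.5, 0.0, 0.0, 1.4, 1.1 → max 1.4
Equity regrets: 0.0, 0.1, 0.6, 1.1, 0.0 → max 1.1
Hedged regrets: 0.5, 1.0, 0.8, 1.3, 0.5 → max 1.3
Growth regrets: 0.1, 1.0, 1.5, 0.0, 1.3 → max 1.5
Bonds regrets: 0.6, 1.4, 1.5, 1.6, 0.7 → max 1.6
Value regrets: 0.0, 0.9, 0.0, 0.8, 0.1 → max 0.9
Smallest max regret = 0.9 → Value.

Value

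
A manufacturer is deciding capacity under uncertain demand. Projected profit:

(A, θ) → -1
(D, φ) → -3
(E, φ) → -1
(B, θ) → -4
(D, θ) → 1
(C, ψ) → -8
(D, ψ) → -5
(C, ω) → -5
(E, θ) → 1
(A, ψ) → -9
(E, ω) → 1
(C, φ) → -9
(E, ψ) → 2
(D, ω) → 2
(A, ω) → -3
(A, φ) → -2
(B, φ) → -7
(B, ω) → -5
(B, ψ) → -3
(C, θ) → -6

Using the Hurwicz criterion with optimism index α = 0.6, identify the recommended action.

E

A: 0.6·(-1) + 0.4·(-9) = -4.2
B: 0.6·(-3) + 0.4·(-7) = -4.6
C: 0.6·(-5) + 0.4·(-9) = -6.6
D: 0.6·2 + 0.4·(-5) = -0.8
E: 0.6·2 + 0.4·(-1) = 0.8
Highest Hurwicz score = 0.8 → E.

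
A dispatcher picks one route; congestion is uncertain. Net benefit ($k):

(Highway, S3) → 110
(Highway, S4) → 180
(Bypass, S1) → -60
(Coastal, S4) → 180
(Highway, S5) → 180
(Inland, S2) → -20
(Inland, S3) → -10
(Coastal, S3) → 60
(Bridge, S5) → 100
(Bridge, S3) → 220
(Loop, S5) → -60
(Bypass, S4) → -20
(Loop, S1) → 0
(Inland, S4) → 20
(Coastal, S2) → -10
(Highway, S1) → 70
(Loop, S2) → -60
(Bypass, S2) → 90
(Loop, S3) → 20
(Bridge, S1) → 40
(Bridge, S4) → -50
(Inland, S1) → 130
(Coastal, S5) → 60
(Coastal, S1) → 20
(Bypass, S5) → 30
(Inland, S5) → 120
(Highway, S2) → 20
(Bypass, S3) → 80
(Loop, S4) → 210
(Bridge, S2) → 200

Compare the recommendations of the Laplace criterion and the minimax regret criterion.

Row averages: Bypass=24, Bridge=102, Loop=22, Coastal=62, Highway=112, Inland=48
Highest average = 112 → Highway.
Column bests: S1=130, S2=200, S3=220, S4=210, S5=180.
Bypass regrets: 190, 110, 140, 230, 150 → max 230
Bridge regrets: 90, 0, 0, 260, 80 → max 260
Loop regrets: 130, 260, 200, 0, 240 → max 260
Coastal regrets: 110, 210, 160, 30, 120 → max 210
Highway regrets: 60, 180, 110, 30, 0 → max 180
Inland regrets: 0, 220, 230, 190, 60 → max 230
Smallest max regret = 180 → Highway.

laplace → Highway; minimax regret → Highway (agree)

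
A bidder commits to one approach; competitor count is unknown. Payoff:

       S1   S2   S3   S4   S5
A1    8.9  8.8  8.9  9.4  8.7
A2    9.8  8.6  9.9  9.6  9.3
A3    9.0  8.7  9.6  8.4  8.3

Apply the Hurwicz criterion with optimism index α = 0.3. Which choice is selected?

A2

A1: 0.3·9.4 + 0.7·8.7 = 8.91
A2: 0.3·9.9 + 0.7·8.6 = 8.99
A3: 0.3·9.6 + 0.7·8.3 = 8.69
Highest Hurwicz score = 8.99 → A2.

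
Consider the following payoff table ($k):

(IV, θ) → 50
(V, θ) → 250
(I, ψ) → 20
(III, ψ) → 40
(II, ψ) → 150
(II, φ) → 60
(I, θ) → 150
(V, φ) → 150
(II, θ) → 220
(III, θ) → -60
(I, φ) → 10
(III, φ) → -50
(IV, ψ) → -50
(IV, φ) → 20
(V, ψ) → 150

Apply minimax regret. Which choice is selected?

V

Column bests: θ=250, φ=150, ψ=150.
I regrets: 100, 140, 130 → max 140
II regrets: 30, 90, 0 → max 90
III regrets: 310, 200, 110 → max 310
IV regrets: 200, 130, 200 → max 200
V regrets: 0, 0, 0 → max 0
Smallest max regret = 0 → V.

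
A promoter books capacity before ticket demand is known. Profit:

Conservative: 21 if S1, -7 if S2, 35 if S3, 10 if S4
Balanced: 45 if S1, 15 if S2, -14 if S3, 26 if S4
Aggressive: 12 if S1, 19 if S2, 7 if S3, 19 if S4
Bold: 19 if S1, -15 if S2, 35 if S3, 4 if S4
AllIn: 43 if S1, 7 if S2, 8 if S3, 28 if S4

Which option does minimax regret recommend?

Column bests: S1=45, S2=19, S3=35, S4=28.
Conservative regrets: 24, 26, 0, 18 → max 26
Balanced regrets: 0, 4, 49, 2 → max 49
Aggressive regrets: 33, 0, 28, 9 → max 33
Bold regrets: 26, 34, 0, 24 → max 34
AllIn regrets: 2, 12, 27, 0 → max 27
Smallest max regret = 26 → Conservative.

Conservative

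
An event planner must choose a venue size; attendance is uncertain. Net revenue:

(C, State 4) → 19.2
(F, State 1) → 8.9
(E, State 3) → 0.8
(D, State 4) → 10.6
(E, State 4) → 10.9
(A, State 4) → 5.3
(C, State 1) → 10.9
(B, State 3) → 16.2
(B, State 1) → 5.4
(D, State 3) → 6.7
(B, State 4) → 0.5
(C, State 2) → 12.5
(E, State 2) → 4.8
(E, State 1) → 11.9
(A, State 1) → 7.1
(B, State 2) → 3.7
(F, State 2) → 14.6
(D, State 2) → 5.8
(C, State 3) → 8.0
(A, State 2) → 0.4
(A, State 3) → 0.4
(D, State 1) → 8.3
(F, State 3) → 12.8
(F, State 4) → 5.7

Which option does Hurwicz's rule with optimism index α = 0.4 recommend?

A: 0.4·7.1 + 0.6·0.4 = 3.08
B: 0.4·16.2 + 0.6·0.5 = 6.78
C: 0.4·19.2 + 0.6·8.0 = 12.48
D: 0.4·10.6 + 0.6·5.8 = 7.72
E: 0.4·11.9 + 0.6·0.8 = 5.24
F: 0.4·14.6 + 0.6·5.7 = 9.26
Highest Hurwicz score = 12.48 → C.

C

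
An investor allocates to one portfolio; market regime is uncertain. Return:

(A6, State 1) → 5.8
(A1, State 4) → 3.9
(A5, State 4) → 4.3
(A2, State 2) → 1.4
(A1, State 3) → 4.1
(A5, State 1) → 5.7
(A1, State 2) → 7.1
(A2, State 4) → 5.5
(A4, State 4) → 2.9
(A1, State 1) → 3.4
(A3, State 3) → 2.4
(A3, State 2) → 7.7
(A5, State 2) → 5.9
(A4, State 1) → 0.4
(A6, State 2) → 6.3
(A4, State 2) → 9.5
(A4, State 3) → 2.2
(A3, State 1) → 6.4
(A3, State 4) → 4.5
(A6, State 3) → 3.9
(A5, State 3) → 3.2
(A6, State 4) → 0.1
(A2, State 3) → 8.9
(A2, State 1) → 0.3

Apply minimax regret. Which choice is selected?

Column bests: State 1=6.4, State 2=9.5, State 3=8.9, State 4=5.5.
A1 regrets: 3.0, 2.4, 4.8, 1.6 → max 4.8
A2 regrets: 6.1, 8.1, 0.0, 0.0 → max 8.1
A3 regrets: 0.0, 1.8, 6.5, 1.0 → max 6.5
A4 regrets: 6.0, 0.0, 6.7, 2.6 → max 6.7
A5 regrets: 0.7, 3.6, 5.7, 1.2 → max 5.7
A6 regrets: 0.6, 3.2, 5.0, 5.4 → max 5.4
Smallest max regret = 4.8 → A1.

A1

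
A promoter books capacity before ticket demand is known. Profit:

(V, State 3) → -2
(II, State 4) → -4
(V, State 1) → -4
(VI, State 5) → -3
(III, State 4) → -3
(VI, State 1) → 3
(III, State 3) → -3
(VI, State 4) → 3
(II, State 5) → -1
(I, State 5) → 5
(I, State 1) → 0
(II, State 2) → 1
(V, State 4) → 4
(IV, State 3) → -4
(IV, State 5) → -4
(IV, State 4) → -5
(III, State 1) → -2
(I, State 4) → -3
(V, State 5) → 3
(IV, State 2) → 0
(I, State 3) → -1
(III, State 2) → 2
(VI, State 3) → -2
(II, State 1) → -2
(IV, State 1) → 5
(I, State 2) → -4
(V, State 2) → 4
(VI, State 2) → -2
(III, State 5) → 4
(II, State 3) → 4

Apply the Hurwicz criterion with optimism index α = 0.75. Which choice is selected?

I

I: 0.75·5 + 0.25·(-4) = 2.75
II: 0.75·4 + 0.25·(-4) = 2
III: 0.75·4 + 0.25·(-3) = 2.25
IV: 0.75·5 + 0.25·(-5) = 2.5
V: 0.75·4 + 0.25·(-4) = 2
VI: 0.75·3 + 0.25·(-3) = 1.5
Highest Hurwicz score = 2.75 → I.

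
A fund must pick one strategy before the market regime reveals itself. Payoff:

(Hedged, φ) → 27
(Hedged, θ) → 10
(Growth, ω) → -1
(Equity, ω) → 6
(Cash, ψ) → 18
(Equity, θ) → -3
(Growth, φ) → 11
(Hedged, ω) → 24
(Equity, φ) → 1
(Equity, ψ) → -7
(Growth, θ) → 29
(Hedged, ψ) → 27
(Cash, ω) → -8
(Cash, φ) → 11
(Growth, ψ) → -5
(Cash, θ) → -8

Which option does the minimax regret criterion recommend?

Hedged

Column bests: θ=29, φ=27, ψ=27, ω=24.
Growth regrets: 0, 16, 32, 25 → max 32
Equity regrets: 32, 26, 34, 18 → max 34
Cash regrets: 37, 16, 9, 32 → max 37
Hedged regrets: 19, 0, 0, 0 → max 19
Smallest max regret = 19 → Hedged.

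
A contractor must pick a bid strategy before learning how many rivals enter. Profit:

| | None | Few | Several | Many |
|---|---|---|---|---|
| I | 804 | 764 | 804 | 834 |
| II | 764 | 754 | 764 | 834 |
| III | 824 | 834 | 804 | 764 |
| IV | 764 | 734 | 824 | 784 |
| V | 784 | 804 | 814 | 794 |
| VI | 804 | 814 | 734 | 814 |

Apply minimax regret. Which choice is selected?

V

Column bests: None=824, Few=834, Several=824, Many=834.
I regrets: 20, 70, 20, 0 → max 70
II regrets: 60, 80, 60, 0 → max 80
III regrets: 0, 0, 20, 70 → max 70
IV regrets: 60, 100, 0, 50 → max 100
V regrets: 40, 30, 10, 40 → max 40
VI regrets: 20, 20, 90, 20 → max 90
Smallest max regret = 40 → V.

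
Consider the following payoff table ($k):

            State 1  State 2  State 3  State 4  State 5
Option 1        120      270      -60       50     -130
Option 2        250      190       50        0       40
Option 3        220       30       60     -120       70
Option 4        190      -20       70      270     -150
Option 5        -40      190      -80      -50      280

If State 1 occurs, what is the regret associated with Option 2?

Best payoff under State 1 is 250.
Regret = 250 − 250 = 0.

0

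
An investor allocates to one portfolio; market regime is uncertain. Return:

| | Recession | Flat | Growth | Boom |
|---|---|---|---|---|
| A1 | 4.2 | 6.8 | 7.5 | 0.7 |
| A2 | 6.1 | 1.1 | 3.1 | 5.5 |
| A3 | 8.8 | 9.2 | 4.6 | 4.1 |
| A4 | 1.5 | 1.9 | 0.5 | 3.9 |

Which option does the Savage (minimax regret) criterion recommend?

Column bests: Recession=8.8, Flat=9.2, Growth=7.5, Boom=5.5.
A1 regrets: 4.6, 2.4, 0.0, 4.8 → max 4.8
A2 regrets: 2.7, 8.1, 4.4, 0.0 → max 8.1
A3 regrets: 0.0, 0.0, 2.9, 1.4 → max 2.9
A4 regrets: 7.3, 7.3, 7.0, 1.6 → max 7.3
Smallest max regret = 2.9 → A3.

A3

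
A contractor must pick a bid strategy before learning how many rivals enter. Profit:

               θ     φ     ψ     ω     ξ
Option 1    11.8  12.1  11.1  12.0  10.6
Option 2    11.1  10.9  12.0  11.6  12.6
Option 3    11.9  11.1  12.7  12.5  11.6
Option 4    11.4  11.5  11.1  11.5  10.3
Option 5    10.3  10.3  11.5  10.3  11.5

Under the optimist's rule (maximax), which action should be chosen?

Option 3

Row maxima: Option 1=12.1, Option 2=12.6, Option 3=12.7, Option 4=11.5, Option 5=11.5
Best best-case = 12.7 → Option 3.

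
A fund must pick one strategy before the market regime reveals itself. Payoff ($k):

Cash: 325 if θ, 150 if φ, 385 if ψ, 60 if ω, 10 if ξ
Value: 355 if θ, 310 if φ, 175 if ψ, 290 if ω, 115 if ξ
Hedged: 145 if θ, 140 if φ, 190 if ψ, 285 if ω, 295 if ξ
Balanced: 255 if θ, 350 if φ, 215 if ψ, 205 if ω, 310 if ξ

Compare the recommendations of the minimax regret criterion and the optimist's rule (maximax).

minimax regret → Balanced; maximax → Cash (disagree)

Column bests: θ=355, φ=350, ψ=385, ω=290, ξ=310.
Cash regrets: 30, 200, 0, 230, 300 → max 300
Value regrets: 0, 40, 210, 0, 195 → max 210
Hedged regrets: 210, 210, 195, 5, 15 → max 210
Balanced regrets: 100, 0, 170, 85, 0 → max 170
Smallest max regret = 170 → Balanced.
Row maxima: Cash=385, Value=355, Hedged=295, Balanced=350
Best best-case = 385 → Cash.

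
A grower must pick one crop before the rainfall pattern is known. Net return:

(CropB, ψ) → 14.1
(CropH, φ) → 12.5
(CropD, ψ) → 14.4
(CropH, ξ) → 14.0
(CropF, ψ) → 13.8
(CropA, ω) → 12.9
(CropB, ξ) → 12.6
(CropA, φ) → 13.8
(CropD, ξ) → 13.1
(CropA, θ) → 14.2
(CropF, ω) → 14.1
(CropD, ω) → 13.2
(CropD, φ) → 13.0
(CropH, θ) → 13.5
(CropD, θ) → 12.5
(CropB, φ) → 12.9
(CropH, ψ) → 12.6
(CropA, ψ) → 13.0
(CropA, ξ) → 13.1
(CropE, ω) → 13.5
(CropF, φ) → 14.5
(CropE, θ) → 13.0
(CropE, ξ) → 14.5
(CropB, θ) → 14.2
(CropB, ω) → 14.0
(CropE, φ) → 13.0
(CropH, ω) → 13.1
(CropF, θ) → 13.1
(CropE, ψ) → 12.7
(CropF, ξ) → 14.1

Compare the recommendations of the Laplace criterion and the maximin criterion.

Row averages: CropE=13.34, CropF=13.92, CropB=13.56, CropD=13.24, CropA=13.4, CropH=13.14
Highest average = 13.92 → CropF.
Row minima: CropE=12.7, CropF=13.1, CropB=12.6, CropD=12.5, CropA=12.9, CropH=12.5
Best worst-case = 13.1 → CropF.

laplace → CropF; maximin → CropF (agree)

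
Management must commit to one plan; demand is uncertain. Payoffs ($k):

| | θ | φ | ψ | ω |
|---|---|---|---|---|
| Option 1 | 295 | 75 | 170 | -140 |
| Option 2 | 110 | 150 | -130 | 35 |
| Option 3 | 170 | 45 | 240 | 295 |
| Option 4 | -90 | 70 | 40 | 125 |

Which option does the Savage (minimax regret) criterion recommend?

Column bests: θ=295, φ=150, ψ=240, ω=295.
Option 1 regrets: 0, 75, 70, 435 → max 435
Option 2 regrets: 185, 0, 370, 260 → max 370
Option 3 regrets: 125, 105, 0, 0 → max 125
Option 4 regrets: 385, 80, 200, 170 → max 385
Smallest max regret = 125 → Option 3.

Option 3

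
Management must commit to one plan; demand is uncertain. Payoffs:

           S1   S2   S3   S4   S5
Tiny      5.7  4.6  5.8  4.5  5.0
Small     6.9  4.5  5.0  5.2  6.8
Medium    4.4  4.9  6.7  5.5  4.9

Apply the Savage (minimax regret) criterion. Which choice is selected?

Column bests: S1=6.9, S2=4.9, S3=6.7, S4=5.5, S5=6.8.
Tiny regrets: 1.2, 0.3, 0.9, 1.0, 1.8 → max 1.8
Small regrets: 0.0, 0.4, 1.7, 0.3, 0.0 → max 1.7
Medium regrets: 2.5, 0.0, 0.0, 0.0, 1.9 → max 2.5
Smallest max regret = 1.7 → Small.

Small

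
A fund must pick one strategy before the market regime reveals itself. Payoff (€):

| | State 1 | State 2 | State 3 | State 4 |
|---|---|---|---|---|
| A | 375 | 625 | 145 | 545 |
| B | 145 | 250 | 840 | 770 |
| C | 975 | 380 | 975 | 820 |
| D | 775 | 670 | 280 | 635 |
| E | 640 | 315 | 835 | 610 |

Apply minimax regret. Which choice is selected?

Column bests: State 1=975, State 2=670, State 3=975, State 4=820.
A regrets: 600, 45, 830, 275 → max 830
B regrets: 830, 420, 135, 50 → max 830
C regrets: 0, 290, 0, 0 → max 290
D regrets: 200, 0, 695, 185 → max 695
E regrets: 335, 355, 140, 210 → max 355
Smallest max regret = 290 → C.

C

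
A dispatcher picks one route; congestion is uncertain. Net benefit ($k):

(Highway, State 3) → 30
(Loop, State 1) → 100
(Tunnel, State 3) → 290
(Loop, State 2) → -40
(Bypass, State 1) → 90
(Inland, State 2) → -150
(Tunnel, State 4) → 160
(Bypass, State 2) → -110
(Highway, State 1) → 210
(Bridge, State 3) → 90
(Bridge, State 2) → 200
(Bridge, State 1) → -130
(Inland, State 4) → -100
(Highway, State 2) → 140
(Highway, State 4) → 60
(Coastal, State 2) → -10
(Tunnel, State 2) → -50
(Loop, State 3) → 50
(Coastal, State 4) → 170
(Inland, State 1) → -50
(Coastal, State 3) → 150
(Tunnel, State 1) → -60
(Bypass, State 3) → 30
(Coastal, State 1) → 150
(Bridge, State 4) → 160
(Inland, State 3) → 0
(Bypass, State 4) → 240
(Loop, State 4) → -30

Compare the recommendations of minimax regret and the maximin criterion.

minimax regret → Coastal; maximin → Highway (disagree)

Column bests: State 1=210, State 2=200, State 3=290, State 4=240.
Highway regrets: 0, 60, 260, 180 → max 260
Coastal regrets: 60, 210, 140, 70 → max 210
Inland regrets: 260, 350, 290, 340 → max 350
Bypass regrets: 120, 310, 260, 0 → max 310
Tunnel regrets: 270, 250, 0, 80 → max 270
Bridge regrets: 340, 0, 200, 80 → max 340
Loop regrets: 110, 240, 240, 270 → max 270
Smallest max regret = 210 → Coastal.
Row minima: Highway=30, Coastal=-10, Inland=-150, Bypass=-110, Tunnel=-60, Bridge=-130, Loop=-40
Best worst-case = 30 → Highway.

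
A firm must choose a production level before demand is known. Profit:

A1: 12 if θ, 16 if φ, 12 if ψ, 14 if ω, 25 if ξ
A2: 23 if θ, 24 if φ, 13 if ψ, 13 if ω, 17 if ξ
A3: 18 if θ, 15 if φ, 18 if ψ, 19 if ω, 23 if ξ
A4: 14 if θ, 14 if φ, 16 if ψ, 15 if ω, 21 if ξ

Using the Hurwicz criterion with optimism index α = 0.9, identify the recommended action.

A1: 0.9·25 + 0.1·12 = 23.7
A2: 0.9·24 + 0.1·13 = 22.9
A3: 0.9·23 + 0.1·15 = 22.2
A4: 0.9·21 + 0.1·14 = 20.3
Highest Hurwicz score = 23.7 → A1.

A1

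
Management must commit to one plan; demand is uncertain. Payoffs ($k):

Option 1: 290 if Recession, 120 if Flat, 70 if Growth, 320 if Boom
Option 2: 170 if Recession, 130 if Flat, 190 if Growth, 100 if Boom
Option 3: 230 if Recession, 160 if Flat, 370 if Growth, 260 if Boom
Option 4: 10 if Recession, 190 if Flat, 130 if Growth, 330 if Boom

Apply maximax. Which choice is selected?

Row maxima: Option 1=320, Option 2=190, Option 3=370, Option 4=330
Best best-case = 370 → Option 3.

Option 3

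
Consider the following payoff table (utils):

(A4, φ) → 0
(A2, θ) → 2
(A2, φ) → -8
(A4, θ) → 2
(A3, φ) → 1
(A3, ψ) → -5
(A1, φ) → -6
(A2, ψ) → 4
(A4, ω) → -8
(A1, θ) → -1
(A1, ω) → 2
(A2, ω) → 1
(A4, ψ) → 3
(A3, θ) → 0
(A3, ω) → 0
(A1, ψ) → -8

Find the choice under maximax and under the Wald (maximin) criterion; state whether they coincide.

maximax → A2; maximin → A3 (disagree)

Row maxima: A1=2, A2=4, A3=1, A4=3
Best best-case = 4 → A2.
Row minima: A1=-8, A2=-8, A3=-5, A4=-8
Best worst-case = -5 → A3.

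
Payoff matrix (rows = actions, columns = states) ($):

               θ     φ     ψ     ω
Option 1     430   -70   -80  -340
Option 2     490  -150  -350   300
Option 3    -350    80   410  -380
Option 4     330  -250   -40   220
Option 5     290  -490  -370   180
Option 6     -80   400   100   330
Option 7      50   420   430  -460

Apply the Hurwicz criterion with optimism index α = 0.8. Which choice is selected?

Option 1: 0.8·430 + 0.2·(-340) = 276
Option 2: 0.8·490 + 0.2·(-350) = 322
Option 3: 0.8·410 + 0.2·(-380) = 252
Option 4: 0.8·330 + 0.2·(-250) = 214
Option 5: 0.8·290 + 0.2·(-490) = 134
Option 6: 0.8·400 + 0.2·(-80) = 304
Option 7: 0.8·430 + 0.2·(-460) = 252
Highest Hurwicz score = 322 → Option 2.

Option 2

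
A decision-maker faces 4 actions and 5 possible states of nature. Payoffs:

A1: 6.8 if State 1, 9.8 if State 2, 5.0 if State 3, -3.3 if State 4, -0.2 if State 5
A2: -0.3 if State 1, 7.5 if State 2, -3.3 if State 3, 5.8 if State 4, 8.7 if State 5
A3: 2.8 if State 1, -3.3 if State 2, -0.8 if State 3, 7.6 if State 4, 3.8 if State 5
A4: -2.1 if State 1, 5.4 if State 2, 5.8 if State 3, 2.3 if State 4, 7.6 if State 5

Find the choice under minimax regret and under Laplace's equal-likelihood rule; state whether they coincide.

Column bests: State 1=6.8, State 2=9.8, State 3=5.8, State 4=7.6, State 5=8.7.
A1 regrets: 0.0, 0.0, 0.8, 10.9, 8.9 → max 10.9
A2 regrets: 7.1, 2.3, 9.1, 1.8, 0.0 → max 9.1
A3 regrets: 4.0, 13.1, 6.6, 0.0, 4.9 → max 13.1
A4 regrets: 8.9, 4.4, 0.0, 5.3, 1.1 → max 8.9
Smallest max regret = 8.9 → A4.
Row averages: A1=3.62, A2=3.68, A3=2.02, A4=3.8
Highest average = 3.8 → A4.

minimax regret → A4; laplace → A4 (agree)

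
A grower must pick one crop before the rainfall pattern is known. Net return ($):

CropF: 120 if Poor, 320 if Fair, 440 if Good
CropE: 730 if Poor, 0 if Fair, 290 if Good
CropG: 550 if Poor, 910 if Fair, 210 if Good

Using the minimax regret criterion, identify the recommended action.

CropG

Column bests: Poor=730, Fair=910, Good=440.
CropF regrets: 610, 590, 0 → max 610
CropE regrets: 0, 910, 150 → max 910
CropG regrets: 180, 0, 230 → max 230
Smallest max regret = 230 → CropG.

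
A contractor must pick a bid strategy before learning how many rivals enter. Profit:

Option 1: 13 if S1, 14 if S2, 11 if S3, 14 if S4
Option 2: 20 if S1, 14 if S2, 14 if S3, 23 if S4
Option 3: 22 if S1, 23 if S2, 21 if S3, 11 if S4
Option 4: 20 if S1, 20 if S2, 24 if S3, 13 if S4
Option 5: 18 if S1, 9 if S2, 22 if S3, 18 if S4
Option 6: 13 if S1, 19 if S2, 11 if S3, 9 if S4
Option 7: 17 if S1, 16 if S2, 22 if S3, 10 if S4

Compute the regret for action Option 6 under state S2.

Best payoff under S2 is 23.
Regret = 23 − 19 = 4.

4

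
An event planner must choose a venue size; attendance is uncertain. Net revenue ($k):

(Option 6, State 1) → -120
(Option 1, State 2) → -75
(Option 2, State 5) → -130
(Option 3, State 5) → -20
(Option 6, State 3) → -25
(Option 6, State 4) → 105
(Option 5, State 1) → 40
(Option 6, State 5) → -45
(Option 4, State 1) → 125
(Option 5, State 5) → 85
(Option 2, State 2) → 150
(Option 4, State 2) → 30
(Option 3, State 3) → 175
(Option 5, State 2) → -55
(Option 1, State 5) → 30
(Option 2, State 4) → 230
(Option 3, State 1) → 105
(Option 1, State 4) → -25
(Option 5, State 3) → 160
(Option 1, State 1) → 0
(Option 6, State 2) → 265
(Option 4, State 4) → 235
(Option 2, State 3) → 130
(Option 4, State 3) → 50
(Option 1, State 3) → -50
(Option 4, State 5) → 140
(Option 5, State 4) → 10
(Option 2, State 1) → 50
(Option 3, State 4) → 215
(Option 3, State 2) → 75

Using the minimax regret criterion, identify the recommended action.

Column bests: State 1=125, State 2=265, State 3=175, State 4=235, State 5=140.
Option 1 regrets: 125, 340, 225, 260, 110 → max 340
Option 2 regrets: 75, 115, 45, 5, 270 → max 270
Option 3 regrets: 20, 190, 0, 20, 160 → max 190
Option 4 regrets: 0, 235, 125, 0, 0 → max 235
Option 5 regrets: 85, 320, 15, 225, 55 → max 320
Option 6 regrets: 245, 0, 200, 130, 185 → max 245
Smallest max regret = 190 → Option 3.

Option 3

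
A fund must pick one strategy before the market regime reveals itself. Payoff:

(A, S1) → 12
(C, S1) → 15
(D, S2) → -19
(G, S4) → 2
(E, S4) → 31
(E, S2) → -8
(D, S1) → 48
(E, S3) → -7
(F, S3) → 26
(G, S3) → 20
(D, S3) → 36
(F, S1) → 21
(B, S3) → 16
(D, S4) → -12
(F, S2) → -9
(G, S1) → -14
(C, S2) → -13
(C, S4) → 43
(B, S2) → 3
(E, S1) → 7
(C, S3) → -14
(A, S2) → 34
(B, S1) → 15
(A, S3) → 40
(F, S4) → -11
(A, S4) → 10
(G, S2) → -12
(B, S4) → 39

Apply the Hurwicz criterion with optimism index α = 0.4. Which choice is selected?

A

A: 0.4·40 + 0.6·10 = 22
B: 0.4·39 + 0.6·3 = 17.4
C: 0.4·43 + 0.6·(-14) = 8.8
D: 0.4·48 + 0.6·(-19) = 7.8
E: 0.4·31 + 0.6·(-8) = 7.6
F: 0.4·26 + 0.6·(-11) = 3.8
G: 0.4·20 + 0.6·(-14) = -0.4
Highest Hurwicz score = 22 → A.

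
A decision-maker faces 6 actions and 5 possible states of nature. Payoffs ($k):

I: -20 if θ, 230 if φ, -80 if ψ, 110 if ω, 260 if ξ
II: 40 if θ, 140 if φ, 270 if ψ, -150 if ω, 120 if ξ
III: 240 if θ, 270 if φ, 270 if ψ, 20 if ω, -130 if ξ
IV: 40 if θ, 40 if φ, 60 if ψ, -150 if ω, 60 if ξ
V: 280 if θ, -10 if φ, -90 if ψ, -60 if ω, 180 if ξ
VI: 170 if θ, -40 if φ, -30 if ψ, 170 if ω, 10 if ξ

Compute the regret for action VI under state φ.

310

Best payoff under φ is 270.
Regret = 270 − (-40) = 310.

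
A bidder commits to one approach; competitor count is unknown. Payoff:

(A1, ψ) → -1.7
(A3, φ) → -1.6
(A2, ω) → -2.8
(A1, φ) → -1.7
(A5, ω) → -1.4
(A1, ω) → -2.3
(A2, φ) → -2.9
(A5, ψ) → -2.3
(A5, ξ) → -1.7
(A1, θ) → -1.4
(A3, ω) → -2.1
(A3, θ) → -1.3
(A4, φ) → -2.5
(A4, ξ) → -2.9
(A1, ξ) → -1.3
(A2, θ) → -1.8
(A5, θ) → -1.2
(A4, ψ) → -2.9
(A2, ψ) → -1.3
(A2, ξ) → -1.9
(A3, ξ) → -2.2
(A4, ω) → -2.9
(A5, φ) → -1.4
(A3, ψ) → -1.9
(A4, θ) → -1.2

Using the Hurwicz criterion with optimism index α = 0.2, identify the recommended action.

A1: 0.2·(-1.3) + 0.8·(-2.3) = -2.1
A2: 0.2·(-1.3) + 0.8·(-2.9) = -2.58
A3: 0.2·(-1.3) + 0.8·(-2.2) = -2.02
A4: 0.2·(-1.2) + 0.8·(-2.9) = -2.56
A5: 0.2·(-1.2) + 0.8·(-2.3) = -2.08
Highest Hurwicz score = -2.02 → A3.

A3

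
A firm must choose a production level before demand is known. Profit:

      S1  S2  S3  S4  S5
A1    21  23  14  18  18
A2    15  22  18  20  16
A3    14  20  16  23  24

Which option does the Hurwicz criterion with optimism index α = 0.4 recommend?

A3

A1: 0.4·23 + 0.6·14 = 17.6
A2: 0.4·22 + 0.6·15 = 17.8
A3: 0.4·24 + 0.6·14 = 18
Highest Hurwicz score = 18 → A3.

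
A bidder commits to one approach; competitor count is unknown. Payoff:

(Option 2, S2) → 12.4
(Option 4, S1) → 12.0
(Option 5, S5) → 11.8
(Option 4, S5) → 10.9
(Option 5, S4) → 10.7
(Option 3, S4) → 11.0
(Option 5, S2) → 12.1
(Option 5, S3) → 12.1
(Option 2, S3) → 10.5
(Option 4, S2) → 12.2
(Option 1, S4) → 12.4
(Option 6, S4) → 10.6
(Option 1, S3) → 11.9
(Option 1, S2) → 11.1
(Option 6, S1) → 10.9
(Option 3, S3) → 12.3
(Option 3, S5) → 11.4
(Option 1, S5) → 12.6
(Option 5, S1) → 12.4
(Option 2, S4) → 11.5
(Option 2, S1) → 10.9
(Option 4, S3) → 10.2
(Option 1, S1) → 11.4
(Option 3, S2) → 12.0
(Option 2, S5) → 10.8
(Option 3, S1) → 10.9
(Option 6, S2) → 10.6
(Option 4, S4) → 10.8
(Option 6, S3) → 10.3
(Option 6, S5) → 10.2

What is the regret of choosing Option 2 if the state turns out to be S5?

1.8

Best payoff under S5 is 12.6.
Regret = 12.6 − 10.8 = 1.8.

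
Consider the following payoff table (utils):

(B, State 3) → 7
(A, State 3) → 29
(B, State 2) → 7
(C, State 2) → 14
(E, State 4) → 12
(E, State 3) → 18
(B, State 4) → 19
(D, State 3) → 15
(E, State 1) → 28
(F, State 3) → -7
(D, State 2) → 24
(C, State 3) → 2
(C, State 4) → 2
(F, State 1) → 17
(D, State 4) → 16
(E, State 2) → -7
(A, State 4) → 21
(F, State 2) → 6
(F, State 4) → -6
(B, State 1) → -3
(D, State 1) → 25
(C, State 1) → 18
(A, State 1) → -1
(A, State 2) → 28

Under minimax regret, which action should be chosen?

Column bests: State 1=28, State 2=28, State 3=29, State 4=21.
A regrets: 29, 0, 0, 0 → max 29
B regrets: 31, 21, 22, 2 → max 31
C regrets: 10, 14, 27, 19 → max 27
D regrets: 3, 4, 14, 5 → max 14
E regrets: 0, 35, 11, 9 → max 35
F regrets: 11, 22, 36, 27 → max 36
Smallest max regret = 14 → D.

D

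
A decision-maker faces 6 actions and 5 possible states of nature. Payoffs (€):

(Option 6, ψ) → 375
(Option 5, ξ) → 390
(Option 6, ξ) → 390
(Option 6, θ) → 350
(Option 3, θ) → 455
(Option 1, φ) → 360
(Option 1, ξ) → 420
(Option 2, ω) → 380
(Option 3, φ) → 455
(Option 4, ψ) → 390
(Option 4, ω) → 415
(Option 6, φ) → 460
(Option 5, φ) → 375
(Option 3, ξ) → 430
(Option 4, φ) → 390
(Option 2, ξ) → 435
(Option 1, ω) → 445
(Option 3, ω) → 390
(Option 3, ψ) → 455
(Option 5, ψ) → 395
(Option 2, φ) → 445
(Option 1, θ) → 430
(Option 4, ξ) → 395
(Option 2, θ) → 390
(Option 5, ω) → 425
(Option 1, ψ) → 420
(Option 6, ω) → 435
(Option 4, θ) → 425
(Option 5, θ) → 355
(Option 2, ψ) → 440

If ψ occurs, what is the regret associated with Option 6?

Best payoff under ψ is 455.
Regret = 455 − 375 = 80.

80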